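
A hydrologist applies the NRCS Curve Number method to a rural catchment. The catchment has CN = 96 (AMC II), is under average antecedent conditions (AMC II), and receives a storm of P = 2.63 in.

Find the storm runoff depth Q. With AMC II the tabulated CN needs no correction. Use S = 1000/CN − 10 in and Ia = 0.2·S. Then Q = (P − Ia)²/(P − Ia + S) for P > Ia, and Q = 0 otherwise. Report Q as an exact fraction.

CN(II) = 96; AMC II needs no correction.
Max retention: S = 1000/96 − 10 = 5/12 in (≈ 0.417 in)
Initial abstraction Ia = S/5 = (5/12)/5 = 1/12 ≈ 0.083 in
Since P=2.630 > Ia=0.083: effective rainfall P−Ia = 191/75 in
Q = (191/75)²/((191/75) + 5/12) = (36481/5625)/(889/300) = 145924/66675 in ≈ 2.189 in

Q = 145924/66675 in ≈ 2.189 in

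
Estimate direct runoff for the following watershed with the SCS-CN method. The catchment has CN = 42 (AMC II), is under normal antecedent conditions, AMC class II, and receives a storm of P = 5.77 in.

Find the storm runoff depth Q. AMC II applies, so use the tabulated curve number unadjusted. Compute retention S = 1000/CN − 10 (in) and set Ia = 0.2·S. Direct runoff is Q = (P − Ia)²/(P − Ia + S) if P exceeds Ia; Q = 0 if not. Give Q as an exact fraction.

Q = 39904489/74165700 in ≈ 0.538 in

AMC II — tabulated CN = 42 applies directly.
Max retention: S = 1000/42 − 10 = 290/21 in (≈ 13.810 in)
Ia = 0.2·(290/21) = 58/21 in ≈ 2.762 in
Excess rainfall: 5.770 − 2.762 = 3.008 in; P > Ia so Q > 0
Runoff Q = (P−Ia)²/(P−Ia+S) = (3.008)²/(3.008+13.810) = 39904489/74165700 ≈ 0.538 in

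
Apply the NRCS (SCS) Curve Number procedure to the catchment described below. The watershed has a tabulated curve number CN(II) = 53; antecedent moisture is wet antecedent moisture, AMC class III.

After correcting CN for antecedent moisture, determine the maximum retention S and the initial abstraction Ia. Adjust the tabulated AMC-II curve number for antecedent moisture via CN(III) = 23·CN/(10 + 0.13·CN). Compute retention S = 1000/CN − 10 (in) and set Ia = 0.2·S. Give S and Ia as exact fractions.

Wet (AMC III): CN(III) = 23·53/(10 + 0.13·53) = 1219/(1689/100) = 121900/1689 ≈ 72.173
Max retention: S = 1000/(121900/1689) − 10 = 4700/1219 in (≈ 3.856 in)
Ia = 0.2S: 0.2·3.856 = 0.771 in (exactly 940/1219)

S = 4700/1219 in ≈ 3.856 in; Ia = 940/1219 in ≈ 0.771 in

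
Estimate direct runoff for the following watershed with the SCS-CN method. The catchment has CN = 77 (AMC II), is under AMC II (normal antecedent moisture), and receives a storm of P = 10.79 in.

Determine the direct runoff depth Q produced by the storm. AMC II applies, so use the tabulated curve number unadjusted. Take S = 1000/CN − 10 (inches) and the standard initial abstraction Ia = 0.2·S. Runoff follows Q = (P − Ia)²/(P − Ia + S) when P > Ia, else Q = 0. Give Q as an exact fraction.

AMC II — tabulated CN = 77 applies directly.
Retention S: 1000/CN − 10 with CN=77.000 → S = 230/77 ≈ 2.987 in
Ia = 0.2·(230/77) = 46/77 in ≈ 0.597 in
Excess rainfall: 10.790 − 0.597 = 10.193 in; P > Ia so Q > 0
Runoff Q = (P−Ia)²/(P−Ia+S) = (10.193)²/(10.193+2.987) = 6159581289/781419100 ≈ 7.883 in

Q = 6159581289/781419100 in ≈ 7.883 in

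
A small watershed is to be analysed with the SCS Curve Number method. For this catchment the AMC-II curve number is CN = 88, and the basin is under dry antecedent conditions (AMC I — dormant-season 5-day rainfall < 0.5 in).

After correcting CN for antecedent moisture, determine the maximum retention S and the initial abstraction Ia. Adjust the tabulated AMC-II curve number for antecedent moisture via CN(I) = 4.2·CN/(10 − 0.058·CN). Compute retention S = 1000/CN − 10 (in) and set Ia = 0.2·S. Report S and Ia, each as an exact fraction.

S = 250/77 in ≈ 3.247 in; Ia = 50/77 in ≈ 0.649 in

Dry (AMC I): CN(I) = 4.2·88/(10 − 0.058·88) = (1848/5)/(612/125) = 3850/51 ≈ 75.490
S = 1000/(3850/51) − 10 = 250/77 in ≈ 3.247 in
Ia = 0.2S: 0.2·3.247 = 0.649 in (exactly 50/77)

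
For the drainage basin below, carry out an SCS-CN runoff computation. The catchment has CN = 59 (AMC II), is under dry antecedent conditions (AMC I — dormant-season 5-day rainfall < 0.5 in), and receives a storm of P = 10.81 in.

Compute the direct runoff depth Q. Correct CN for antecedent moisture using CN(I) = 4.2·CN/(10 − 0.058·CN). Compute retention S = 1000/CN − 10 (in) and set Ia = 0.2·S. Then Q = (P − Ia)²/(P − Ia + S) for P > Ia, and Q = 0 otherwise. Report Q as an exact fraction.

Q = 863708150881/369142580100 in ≈ 2.340 in

Dry (AMC I): CN(I) = 4.2·59/(10 − 0.058·59) = (1239/5)/(3289/500) = 123900/3289 ≈ 37.671
Retention S: 1000/CN − 10 with CN=37.671 → S = 20500/1239 ≈ 16.546 in
Ia = 0.2·(20500/1239) = 4100/1239 in ≈ 3.309 in
Since P=10.810 > Ia=3.309: effective rainfall P−Ia = 929359/123900 in
Runoff Q = (P−Ia)²/(P−Ia+S) = (7.501)²/(7.501+16.546) = 863708150881/369142580100 ≈ 2.340 in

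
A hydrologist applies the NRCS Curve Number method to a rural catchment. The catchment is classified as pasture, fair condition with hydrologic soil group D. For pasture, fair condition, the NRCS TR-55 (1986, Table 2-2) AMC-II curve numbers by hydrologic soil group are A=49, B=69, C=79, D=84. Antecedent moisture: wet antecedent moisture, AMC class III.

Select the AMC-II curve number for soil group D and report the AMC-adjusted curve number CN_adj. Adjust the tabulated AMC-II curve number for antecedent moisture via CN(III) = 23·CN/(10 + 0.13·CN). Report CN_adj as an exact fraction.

CN_adj = 48300/523 ≈ 92.352

NRCS table: pasture, fair condition, soil group D → CN(II) = 84
Adjust CN=84 to AMC III: 23·84/(10 + 0.13·84) → 1932 ÷ (523/25) = 48300/523 ≈ 92.352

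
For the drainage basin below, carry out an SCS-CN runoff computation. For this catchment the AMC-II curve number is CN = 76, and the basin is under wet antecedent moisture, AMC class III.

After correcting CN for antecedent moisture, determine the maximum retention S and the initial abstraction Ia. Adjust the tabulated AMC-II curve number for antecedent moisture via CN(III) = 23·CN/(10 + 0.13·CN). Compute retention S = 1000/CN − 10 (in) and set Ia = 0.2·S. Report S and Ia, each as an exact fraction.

S = 600/437 in ≈ 1.373 in; Ia = 120/437 in ≈ 0.275 in

Wet (AMC III): CN(III) = 23·76/(10 + 0.13·76) = 1748/(497/25) = 43700/497 ≈ 87.928
Retention S: 1000/CN − 10 with CN=87.928 → S = 600/437 ≈ 1.373 in
Initial abstraction Ia = S/5 = (600/437)/5 = 120/437 ≈ 0.275 in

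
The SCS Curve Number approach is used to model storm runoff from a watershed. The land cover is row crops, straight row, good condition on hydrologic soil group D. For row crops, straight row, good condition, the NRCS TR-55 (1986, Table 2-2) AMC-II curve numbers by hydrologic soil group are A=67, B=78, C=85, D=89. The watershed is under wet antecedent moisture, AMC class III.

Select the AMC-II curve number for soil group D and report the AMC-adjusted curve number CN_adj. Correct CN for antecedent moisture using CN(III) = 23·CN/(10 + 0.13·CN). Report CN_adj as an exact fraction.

CN_adj = 204700/2157 ≈ 94.900

NRCS table: row crops, straight row, good condition, soil group D → CN(II) = 89
Adjust CN=89 to AMC III: 23·89/(10 + 0.13·89) → 2047 ÷ (2157/100) = 204700/2157 ≈ 94.900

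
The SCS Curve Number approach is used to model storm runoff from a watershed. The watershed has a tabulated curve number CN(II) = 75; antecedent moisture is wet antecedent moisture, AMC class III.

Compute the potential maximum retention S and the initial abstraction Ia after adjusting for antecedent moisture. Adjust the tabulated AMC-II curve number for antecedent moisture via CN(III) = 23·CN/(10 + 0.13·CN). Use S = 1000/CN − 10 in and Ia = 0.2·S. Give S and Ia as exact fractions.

S = 100/69 in ≈ 1.449 in; Ia = 20/69 in ≈ 0.290 in

Adjust CN=75 to AMC III: 23·75/(10 + 0.13·75) → 1725 ÷ (79/4) = 6900/79 ≈ 87.342
Retention S: 1000/CN − 10 with CN=87.342 → S = 100/69 ≈ 1.449 in
Ia = 0.2·(100/69) = 20/69 in ≈ 0.290 in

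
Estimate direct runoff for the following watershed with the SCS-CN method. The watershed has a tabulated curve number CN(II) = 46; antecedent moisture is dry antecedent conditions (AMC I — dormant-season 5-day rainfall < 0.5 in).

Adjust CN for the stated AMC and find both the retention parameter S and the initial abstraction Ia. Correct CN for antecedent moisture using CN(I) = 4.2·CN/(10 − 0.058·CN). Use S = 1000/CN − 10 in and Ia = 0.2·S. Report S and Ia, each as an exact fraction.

S = 4500/161 in ≈ 27.950 in; Ia = 900/161 in ≈ 5.590 in

Adjust CN=46 to AMC I: 4.2·46/(10 − 0.058·46) → (966/5) ÷ (1833/250) = 16100/611 ≈ 26.350
Max retention: S = 1000/(16100/611) − 10 = 4500/161 in (≈ 27.950 in)
Initial abstraction Ia = S/5 = (4500/161)/5 = 900/161 ≈ 5.590 in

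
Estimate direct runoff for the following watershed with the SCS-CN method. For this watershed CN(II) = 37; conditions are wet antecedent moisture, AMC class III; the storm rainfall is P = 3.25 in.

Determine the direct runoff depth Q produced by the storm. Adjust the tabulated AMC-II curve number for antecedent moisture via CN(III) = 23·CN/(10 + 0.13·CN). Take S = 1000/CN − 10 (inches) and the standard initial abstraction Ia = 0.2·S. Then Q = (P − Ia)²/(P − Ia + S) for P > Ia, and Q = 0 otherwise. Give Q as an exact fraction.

Q = 36276529/106283092 in ≈ 0.341 in

CN(III) from CN(II)=37: (23·37)/(10 + 0.13·37) = 85100/1481 ≈ 57.461
Retention S: 1000/CN − 10 with CN=57.461 → S = 6300/851 ≈ 7.403 in
Ia = 0.2·(6300/851) = 1260/851 in ≈ 1.481 in
Excess rainfall: 3.250 − 1.481 = 1.769 in; P > Ia so Q > 0
Q: (6023/3404)² ÷ (31223/3404) = 36276529/106283092 in (≈ 0.341 in)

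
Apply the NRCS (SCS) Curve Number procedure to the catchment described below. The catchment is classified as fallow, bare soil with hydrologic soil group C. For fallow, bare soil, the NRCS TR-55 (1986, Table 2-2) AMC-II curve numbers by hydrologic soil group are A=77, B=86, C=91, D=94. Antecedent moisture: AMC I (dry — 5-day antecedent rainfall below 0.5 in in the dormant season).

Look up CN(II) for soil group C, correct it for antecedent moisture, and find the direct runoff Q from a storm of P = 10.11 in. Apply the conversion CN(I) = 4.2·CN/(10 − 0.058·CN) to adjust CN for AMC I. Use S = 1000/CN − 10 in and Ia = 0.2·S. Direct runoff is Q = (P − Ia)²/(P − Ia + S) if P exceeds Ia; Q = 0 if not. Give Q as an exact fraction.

NRCS table: fallow, bare soil, soil group C → CN(II) = 91
Dry (AMC I): CN(I) = 4.2·91/(10 − 0.058·91) = (1911/5)/(2361/500) = 63700/787 ≈ 80.940
Retention S: 1000/CN − 10 with CN=80.940 → S = 1500/637 ≈ 2.355 in
Ia = 0.2S: 0.2·2.355 = 0.471 in (exactly 300/637)
P − Ia = 10.110 − 0.471 = 614007/63700 ≈ 9.639 in (> 0, runoff occurs)
Q: (614007/63700)² ÷ (764007/63700) = 125668198683/16222415300 in (≈ 7.747 in)

Q = 125668198683/16222415300 in ≈ 7.747 in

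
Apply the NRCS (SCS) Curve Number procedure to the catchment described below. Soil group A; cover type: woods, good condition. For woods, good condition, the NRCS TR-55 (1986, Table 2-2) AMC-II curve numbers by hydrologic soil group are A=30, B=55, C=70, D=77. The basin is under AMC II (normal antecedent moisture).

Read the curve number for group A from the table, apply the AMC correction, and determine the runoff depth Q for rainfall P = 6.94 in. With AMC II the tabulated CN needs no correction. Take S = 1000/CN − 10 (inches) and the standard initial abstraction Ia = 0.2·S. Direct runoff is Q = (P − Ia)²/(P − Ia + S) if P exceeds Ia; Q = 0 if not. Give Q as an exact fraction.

Q = 116281/576150 in ≈ 0.202 in

NRCS table: woods, good condition, soil group A → CN(II) = 30
AMC II — tabulated CN = 30 applies directly.
S = 1000/30 − 10 = 70/3 in ≈ 23.333 in
Ia = 0.2S: 0.2·23.333 = 4.667 in (exactly 14/3)
Excess rainfall: 6.940 − 4.667 = 2.273 in; P > Ia so Q > 0
Q: (341/150)² ÷ (3841/150) = 116281/576150 in (≈ 0.202 in)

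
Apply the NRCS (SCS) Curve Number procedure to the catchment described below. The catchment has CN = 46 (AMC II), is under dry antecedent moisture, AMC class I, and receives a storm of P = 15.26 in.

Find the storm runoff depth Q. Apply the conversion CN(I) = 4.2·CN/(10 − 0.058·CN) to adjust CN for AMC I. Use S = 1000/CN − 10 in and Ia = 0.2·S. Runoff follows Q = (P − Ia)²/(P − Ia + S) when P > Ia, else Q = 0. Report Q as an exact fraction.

Dry (AMC I): CN(I) = 4.2·46/(10 − 0.058·46) = (966/5)/(1833/250) = 16100/611 ≈ 26.350
Max retention: S = 1000/(16100/611) − 10 = 4500/161 in (≈ 27.950 in)
Ia = 0.2S: 0.2·27.950 = 5.590 in (exactly 900/161)
P − Ia = 15.260 − 5.590 = 77843/8050 ≈ 9.670 in (> 0, runoff occurs)
Q: (77843/8050)² ÷ (302843/8050) = 6059532649/2437886150 in (≈ 2.486 in)

Q = 6059532649/2437886150 in ≈ 2.486 in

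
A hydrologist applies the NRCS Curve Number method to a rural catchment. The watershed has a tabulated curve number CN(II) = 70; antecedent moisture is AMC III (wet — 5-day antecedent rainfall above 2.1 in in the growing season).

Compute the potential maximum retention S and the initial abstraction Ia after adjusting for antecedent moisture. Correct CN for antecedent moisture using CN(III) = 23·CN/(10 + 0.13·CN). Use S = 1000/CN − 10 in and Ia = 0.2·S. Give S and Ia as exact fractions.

S = 300/161 in ≈ 1.863 in; Ia = 60/161 in ≈ 0.373 in

Adjust CN=70 to AMC III: 23·70/(10 + 0.13·70) → 1610 ÷ (191/10) = 16100/191 ≈ 84.293
S = 1000/(16100/191) − 10 = 300/161 in ≈ 1.863 in
Initial abstraction Ia = S/5 = (300/161)/5 = 60/161 ≈ 0.373 in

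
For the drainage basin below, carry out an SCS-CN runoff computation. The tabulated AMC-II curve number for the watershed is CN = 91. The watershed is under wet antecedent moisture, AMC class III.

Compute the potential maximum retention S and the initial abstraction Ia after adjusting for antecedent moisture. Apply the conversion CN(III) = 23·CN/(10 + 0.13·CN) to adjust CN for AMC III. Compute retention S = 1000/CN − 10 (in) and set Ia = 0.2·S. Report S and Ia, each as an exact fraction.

S = 900/2093 in ≈ 0.430 in; Ia = 180/2093 in ≈ 0.086 in

Wet (AMC III): CN(III) = 23·91/(10 + 0.13·91) = 2093/(2183/100) = 209300/2183 ≈ 95.877
S = 1000/(209300/2183) − 10 = 900/2093 in ≈ 0.430 in
Ia = 0.2S: 0.2·0.430 = 0.086 in (exactly 180/2093)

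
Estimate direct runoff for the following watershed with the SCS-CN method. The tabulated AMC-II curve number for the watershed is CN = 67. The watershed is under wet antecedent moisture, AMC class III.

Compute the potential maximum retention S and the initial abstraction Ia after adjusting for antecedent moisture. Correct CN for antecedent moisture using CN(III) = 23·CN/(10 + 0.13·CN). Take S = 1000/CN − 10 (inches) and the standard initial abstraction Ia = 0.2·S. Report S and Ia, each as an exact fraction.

CN(III) from CN(II)=67: (23·67)/(10 + 0.13·67) = 154100/1871 ≈ 82.362
S = 1000/(154100/1871) − 10 = 3300/1541 in ≈ 2.141 in
Initial abstraction Ia = S/5 = (3300/1541)/5 = 660/1541 ≈ 0.428 in

S = 3300/1541 in ≈ 2.141 in; Ia = 660/1541 in ≈ 0.428 in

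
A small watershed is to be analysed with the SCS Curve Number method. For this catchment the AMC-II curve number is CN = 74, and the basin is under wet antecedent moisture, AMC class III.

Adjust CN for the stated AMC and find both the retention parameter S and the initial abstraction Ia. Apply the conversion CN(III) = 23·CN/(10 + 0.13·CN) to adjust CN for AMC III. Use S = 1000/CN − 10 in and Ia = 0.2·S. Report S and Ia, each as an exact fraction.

Adjust CN=74 to AMC III: 23·74/(10 + 0.13·74) → 1702 ÷ (981/50) = 85100/981 ≈ 86.748
Max retention: S = 1000/(85100/981) − 10 = 1300/851 in (≈ 1.528 in)
Ia = 0.2·(1300/851) = 260/851 in ≈ 0.306 in

S = 1300/851 in ≈ 1.528 in; Ia = 260/851 in ≈ 0.306 in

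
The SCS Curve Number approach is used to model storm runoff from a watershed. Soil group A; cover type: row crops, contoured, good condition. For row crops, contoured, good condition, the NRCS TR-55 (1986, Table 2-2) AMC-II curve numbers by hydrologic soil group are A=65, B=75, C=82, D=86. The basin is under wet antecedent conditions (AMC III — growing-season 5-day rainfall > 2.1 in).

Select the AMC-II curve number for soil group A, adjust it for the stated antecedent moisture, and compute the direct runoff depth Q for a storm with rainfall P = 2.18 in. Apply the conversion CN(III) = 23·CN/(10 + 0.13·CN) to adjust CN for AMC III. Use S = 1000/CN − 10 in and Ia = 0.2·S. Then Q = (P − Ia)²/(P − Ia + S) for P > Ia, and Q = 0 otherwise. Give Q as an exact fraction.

NRCS table: row crops, contoured, good condition, soil group A → CN(II) = 65
CN(III) from CN(II)=65: (23·65)/(10 + 0.13·65) = 29900/369 ≈ 81.030
Max retention: S = 1000/(29900/369) − 10 = 700/299 in (≈ 2.341 in)
Ia = 0.2·(700/299) = 140/299 in ≈ 0.468 in
Since P=2.180 > Ia=0.468: effective rainfall P−Ia = 25591/14950 in
Q: (25591/14950)² ÷ (60591/14950) = 654899281/905835450 in (≈ 0.723 in)

Q = 654899281/905835450 in ≈ 0.723 in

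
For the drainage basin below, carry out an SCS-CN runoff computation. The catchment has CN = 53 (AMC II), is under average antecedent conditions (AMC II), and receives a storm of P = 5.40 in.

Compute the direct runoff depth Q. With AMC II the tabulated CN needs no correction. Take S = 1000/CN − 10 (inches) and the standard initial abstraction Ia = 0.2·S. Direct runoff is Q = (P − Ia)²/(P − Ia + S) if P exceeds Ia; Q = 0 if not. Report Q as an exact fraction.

Average conditions: CN = 53 (no AMC adjustment).
Retention S: 1000/CN − 10 with CN=53.000 → S = 470/53 ≈ 8.868 in
Ia = 0.2·(470/53) = 94/53 in ≈ 1.774 in
Since P=5.400 > Ia=1.774: effective rainfall P−Ia = 961/265 in
Runoff Q = (P−Ia)²/(P−Ia+S) = (3.626)²/(3.626+8.868) = 923521/877415 ≈ 1.053 in

Q = 923521/877415 in ≈ 1.053 in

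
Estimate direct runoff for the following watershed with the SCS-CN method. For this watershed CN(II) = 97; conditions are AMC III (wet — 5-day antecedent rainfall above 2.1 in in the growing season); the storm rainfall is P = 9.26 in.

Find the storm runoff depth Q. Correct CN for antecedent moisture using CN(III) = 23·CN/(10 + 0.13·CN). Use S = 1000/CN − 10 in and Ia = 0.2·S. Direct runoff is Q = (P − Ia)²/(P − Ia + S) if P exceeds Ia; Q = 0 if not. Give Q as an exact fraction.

Q = 1060803182209/116564507150 in ≈ 9.101 in

CN(III) from CN(II)=97: (23·97)/(10 + 0.13·97) = 223100/2261 ≈ 98.673
Retention S: 1000/CN − 10 with CN=98.673 → S = 300/2231 ≈ 0.134 in
Initial abstraction Ia = S/5 = (300/2231)/5 = 60/2231 ≈ 0.027 in
P − Ia = 9.260 − 0.027 = 1029953/111550 ≈ 9.233 in (> 0, runoff occurs)
Runoff Q = (P−Ia)²/(P−Ia+S) = (9.233)²/(9.233+0.134) = 1060803182209/116564507150 ≈ 9.101 in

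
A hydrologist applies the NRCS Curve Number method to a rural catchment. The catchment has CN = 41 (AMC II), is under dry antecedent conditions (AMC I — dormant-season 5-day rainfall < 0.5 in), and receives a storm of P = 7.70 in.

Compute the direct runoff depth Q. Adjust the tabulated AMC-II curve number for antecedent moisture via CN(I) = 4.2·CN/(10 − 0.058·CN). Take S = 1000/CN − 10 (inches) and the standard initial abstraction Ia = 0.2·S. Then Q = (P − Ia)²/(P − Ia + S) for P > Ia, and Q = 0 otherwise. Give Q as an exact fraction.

Q = 53246209/2602777170 in ≈ 0.020 in

Dry (AMC I): CN(I) = 4.2·41/(10 − 0.058·41) = (861/5)/(3811/500) = 86100/3811 ≈ 22.592
S = 1000/(86100/3811) − 10 = 29500/861 in ≈ 34.262 in
Initial abstraction Ia = S/5 = (29500/861)/5 = 5900/861 ≈ 6.852 in
Since P=7.700 > Ia=6.852: effective rainfall P−Ia = 7297/8610 in
Q = (7297/8610)²/((7297/8610) + 29500/861) = (53246209/74132100)/(302297/8610) = 53246209/2602777170 in ≈ 0.020 in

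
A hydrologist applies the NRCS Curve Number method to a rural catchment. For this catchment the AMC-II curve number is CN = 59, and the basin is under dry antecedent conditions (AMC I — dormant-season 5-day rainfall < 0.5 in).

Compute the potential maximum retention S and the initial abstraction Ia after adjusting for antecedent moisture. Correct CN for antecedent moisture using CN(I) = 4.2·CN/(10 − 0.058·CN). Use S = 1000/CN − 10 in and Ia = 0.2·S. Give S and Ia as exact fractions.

Dry (AMC I): CN(I) = 4.2·59/(10 − 0.058·59) = (1239/5)/(3289/500) = 123900/3289 ≈ 37.671
Retention S: 1000/CN − 10 with CN=37.671 → S = 20500/1239 ≈ 16.546 in
Ia = 0.2·(20500/1239) = 4100/1239 in ≈ 3.309 in

S = 20500/1239 in ≈ 16.546 in; Ia = 4100/1239 in ≈ 3.309 in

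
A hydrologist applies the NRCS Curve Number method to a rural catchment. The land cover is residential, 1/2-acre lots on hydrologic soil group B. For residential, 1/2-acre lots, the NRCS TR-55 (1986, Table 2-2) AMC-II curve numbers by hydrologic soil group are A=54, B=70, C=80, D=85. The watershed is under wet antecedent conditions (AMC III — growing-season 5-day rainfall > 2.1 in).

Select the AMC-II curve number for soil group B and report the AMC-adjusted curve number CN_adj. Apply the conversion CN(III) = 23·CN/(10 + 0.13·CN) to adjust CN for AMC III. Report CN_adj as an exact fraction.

NRCS table: residential, 1/2-acre lots, soil group B → CN(II) = 70
CN(III) from CN(II)=70: (23·70)/(10 + 0.13·70) = 16100/191 ≈ 84.293

CN_adj = 16100/191 ≈ 84.293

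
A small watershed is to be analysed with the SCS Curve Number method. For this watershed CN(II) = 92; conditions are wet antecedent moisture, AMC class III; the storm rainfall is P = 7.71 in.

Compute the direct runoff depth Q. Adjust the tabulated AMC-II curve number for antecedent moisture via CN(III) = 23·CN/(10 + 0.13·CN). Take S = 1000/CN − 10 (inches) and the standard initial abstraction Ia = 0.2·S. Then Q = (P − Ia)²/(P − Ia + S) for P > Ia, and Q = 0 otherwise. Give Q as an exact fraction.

Wet (AMC III): CN(III) = 23·92/(10 + 0.13·92) = 2116/(549/25) = 52900/549 ≈ 96.357
Max retention: S = 1000/(52900/549) − 10 = 200/529 in (≈ 0.378 in)
Initial abstraction Ia = S/5 = (200/529)/5 = 40/529 ≈ 0.076 in
Excess rainfall: 7.710 − 0.076 = 7.634 in; P > Ia so Q > 0
Q: (403859/52900)² ÷ (423859/52900) = 163102091881/22422141100 in (≈ 7.274 in)

Q = 163102091881/22422141100 in ≈ 7.274 in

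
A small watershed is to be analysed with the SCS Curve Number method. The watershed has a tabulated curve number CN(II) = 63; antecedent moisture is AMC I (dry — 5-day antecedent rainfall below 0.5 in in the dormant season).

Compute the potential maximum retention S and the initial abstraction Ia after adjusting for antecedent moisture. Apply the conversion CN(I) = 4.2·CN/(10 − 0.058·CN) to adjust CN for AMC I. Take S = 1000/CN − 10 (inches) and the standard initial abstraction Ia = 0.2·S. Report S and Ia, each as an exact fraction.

Dry (AMC I): CN(I) = 4.2·63/(10 − 0.058·63) = (1323/5)/(3173/500) = 132300/3173 ≈ 41.696
Max retention: S = 1000/(132300/3173) − 10 = 18500/1323 in (≈ 13.983 in)
Ia = 0.2S: 0.2·13.983 = 2.797 in (exactly 3700/1323)

S = 18500/1323 in ≈ 13.983 in; Ia = 3700/1323 in ≈ 2.797 in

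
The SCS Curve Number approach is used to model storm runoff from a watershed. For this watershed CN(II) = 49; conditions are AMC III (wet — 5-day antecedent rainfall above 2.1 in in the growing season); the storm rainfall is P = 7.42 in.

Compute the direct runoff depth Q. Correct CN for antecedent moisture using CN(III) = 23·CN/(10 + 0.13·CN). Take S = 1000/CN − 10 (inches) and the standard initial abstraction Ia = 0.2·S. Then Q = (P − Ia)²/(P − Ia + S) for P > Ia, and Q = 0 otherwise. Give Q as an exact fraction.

CN(III) from CN(II)=49: (23·49)/(10 + 0.13·49) = 112700/1637 ≈ 68.845
S = 1000/(112700/1637) − 10 = 5100/1127 in ≈ 4.525 in
Initial abstraction Ia = S/5 = (5100/1127)/5 = 1020/1127 ≈ 0.905 in
Excess rainfall: 7.420 − 0.905 = 6.515 in; P > Ia so Q > 0
Runoff Q = (P−Ia)²/(P−Ia+S) = (6.515)²/(6.515+4.525) = 134774891689/35056292950 ≈ 3.845 in

Q = 134774891689/35056292950 in ≈ 3.845 in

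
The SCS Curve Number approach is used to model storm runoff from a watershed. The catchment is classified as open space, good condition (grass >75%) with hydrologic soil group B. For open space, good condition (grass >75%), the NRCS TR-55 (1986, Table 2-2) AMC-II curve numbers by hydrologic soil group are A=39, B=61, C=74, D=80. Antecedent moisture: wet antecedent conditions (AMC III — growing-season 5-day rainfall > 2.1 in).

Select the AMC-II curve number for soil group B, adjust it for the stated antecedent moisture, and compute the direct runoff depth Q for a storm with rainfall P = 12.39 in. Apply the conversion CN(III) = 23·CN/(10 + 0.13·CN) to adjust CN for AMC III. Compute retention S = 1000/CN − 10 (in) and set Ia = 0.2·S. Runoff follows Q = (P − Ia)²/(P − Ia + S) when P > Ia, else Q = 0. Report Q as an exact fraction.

NRCS table: open space, good condition (grass >75%), soil group B → CN(II) = 61
Adjust CN=61 to AMC III: 23·61/(10 + 0.13·61) → 1403 ÷ (1793/100) = 140300/1793 ≈ 78.249
S = 1000/(140300/1793) − 10 = 3900/1403 in ≈ 2.780 in
Initial abstraction Ia = S/5 = (3900/1403)/5 = 780/1403 ≈ 0.556 in
P − Ia = 12.390 − 0.556 = 1660317/140300 ≈ 11.834 in (> 0, runoff occurs)
Runoff Q = (P−Ia)²/(P−Ia+S) = (11.834)²/(11.834+2.780) = 306294726721/31962163900 ≈ 9.583 in

Q = 306294726721/31962163900 in ≈ 9.583 in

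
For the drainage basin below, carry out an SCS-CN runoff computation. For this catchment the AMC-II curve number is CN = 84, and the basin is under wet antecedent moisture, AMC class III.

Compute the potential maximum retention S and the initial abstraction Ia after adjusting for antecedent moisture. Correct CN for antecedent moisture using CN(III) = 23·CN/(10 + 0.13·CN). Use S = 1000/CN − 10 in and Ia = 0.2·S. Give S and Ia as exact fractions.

S = 400/483 in ≈ 0.828 in; Ia = 80/483 in ≈ 0.166 in

Wet (AMC III): CN(III) = 23·84/(10 + 0.13·84) = 1932/(523/25) = 48300/523 ≈ 92.352
Retention S: 1000/CN − 10 with CN=92.352 → S = 400/483 ≈ 0.828 in
Ia = 0.2S: 0.2·0.828 = 0.166 in (exactly 80/483)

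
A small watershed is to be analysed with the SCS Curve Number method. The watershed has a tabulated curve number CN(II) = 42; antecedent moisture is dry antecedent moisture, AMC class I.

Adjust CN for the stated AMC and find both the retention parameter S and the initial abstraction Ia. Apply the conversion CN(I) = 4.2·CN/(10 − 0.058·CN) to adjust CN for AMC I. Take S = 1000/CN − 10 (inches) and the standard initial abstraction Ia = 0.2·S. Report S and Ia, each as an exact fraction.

S = 14500/441 in ≈ 32.880 in; Ia = 2900/441 in ≈ 6.576 in

CN(I) from CN(II)=42: (4.2·42)/(10 − 0.058·42) = 44100/1891 ≈ 23.321
Max retention: S = 1000/(44100/1891) − 10 = 14500/441 in (≈ 32.880 in)
Ia = 0.2·(14500/441) = 2900/441 in ≈ 6.576 in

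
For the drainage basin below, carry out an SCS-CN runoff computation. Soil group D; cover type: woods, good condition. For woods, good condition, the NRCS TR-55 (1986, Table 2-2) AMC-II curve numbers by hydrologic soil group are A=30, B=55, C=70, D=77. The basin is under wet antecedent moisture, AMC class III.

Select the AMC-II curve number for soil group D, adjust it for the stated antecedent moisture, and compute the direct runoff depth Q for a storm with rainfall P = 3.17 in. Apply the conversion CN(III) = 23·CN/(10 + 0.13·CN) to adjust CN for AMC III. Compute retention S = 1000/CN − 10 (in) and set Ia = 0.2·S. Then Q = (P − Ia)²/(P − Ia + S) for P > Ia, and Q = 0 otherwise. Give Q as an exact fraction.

NRCS table: woods, good condition, soil group D → CN(II) = 77
Adjust CN=77 to AMC III: 23·77/(10 + 0.13·77) → 1771 ÷ (2001/100) = 7700/87 ≈ 88.506
Max retention: S = 1000/(7700/87) − 10 = 100/77 in (≈ 1.299 in)
Ia = 0.2·(100/77) = 20/77 in ≈ 0.260 in
P − Ia = 3.170 − 0.260 = 22409/7700 ≈ 2.910 in (> 0, runoff occurs)
Q: (22409/7700)² ÷ (32409/7700) = 502163281/249549300 in (≈ 2.012 in)

Q = 502163281/249549300 in ≈ 2.012 in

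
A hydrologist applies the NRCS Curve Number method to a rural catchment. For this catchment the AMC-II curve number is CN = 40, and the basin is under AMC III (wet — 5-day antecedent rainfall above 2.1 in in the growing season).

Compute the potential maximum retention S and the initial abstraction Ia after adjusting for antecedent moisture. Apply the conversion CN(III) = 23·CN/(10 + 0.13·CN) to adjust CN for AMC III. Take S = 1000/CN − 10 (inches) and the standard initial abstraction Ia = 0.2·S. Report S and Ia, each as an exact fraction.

S = 150/23 in ≈ 6.522 in; Ia = 30/23 in ≈ 1.304 in

Adjust CN=40 to AMC III: 23·40/(10 + 0.13·40) → 920 ÷ (76/5) = 1150/19 ≈ 60.526
S = 1000/(1150/19) − 10 = 150/23 in ≈ 6.522 in
Ia = 0.2S: 0.2·6.522 = 1.304 in (exactly 30/23)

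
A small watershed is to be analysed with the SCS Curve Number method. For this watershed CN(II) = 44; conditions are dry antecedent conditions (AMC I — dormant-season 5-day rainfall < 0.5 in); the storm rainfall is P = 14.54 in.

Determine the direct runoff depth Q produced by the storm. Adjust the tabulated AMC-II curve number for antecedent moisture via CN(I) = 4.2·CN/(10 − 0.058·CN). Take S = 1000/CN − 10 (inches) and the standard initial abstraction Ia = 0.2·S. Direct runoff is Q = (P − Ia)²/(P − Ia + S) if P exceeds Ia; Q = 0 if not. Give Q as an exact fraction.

Q = 195748081/105585150 in ≈ 1.854 in

Dry (AMC I): CN(I) = 4.2·44/(10 − 0.058·44) = (924/5)/(931/125) = 3300/133 ≈ 24.812
Max retention: S = 1000/(3300/133) − 10 = 1000/33 in (≈ 30.303 in)
Ia = 0.2·(1000/33) = 200/33 in ≈ 6.061 in
P − Ia = 14.540 − 6.061 = 13991/1650 ≈ 8.479 in (> 0, runoff occurs)
Q: (13991/1650)² ÷ (63991/1650) = 195748081/105585150 in (≈ 1.854 in)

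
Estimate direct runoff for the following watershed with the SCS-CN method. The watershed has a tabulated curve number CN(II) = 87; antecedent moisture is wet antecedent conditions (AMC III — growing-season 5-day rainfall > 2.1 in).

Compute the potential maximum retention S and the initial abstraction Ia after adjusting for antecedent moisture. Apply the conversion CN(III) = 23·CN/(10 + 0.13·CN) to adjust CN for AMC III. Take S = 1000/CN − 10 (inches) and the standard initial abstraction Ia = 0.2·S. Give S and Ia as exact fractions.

CN(III) from CN(II)=87: (23·87)/(10 + 0.13·87) = 200100/2131 ≈ 93.900
Retention S: 1000/CN − 10 with CN=93.900 → S = 1300/2001 ≈ 0.650 in
Initial abstraction Ia = S/5 = (1300/2001)/5 = 260/2001 ≈ 0.130 in

S = 1300/2001 in ≈ 0.650 in; Ia = 260/2001 in ≈ 0.130 in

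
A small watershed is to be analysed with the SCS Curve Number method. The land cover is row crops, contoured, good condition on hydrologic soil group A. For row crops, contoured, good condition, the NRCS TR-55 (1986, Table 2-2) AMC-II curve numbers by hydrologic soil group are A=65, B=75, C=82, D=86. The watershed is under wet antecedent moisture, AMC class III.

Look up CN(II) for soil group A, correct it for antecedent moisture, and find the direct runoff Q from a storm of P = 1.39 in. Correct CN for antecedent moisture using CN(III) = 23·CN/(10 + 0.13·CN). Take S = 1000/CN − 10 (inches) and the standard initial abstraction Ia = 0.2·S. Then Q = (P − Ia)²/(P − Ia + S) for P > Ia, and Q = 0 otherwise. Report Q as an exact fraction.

Q = 759608721/2917073900 in ≈ 0.260 in

NRCS table: row crops, contoured, good condition, soil group A → CN(II) = 65
Adjust CN=65 to AMC III: 23·65/(10 + 0.13·65) → 1495 ÷ (369/20) = 29900/369 ≈ 81.030
S = 1000/(29900/369) − 10 = 700/299 in ≈ 2.341 in
Ia = 0.2·(700/299) = 140/299 in ≈ 0.468 in
Since P=1.390 > Ia=0.468: effective rainfall P−Ia = 27561/29900 in
Runoff Q = (P−Ia)²/(P−Ia+S) = (0.922)²/(0.922+2.341) = 759608721/2917073900 ≈ 0.260 in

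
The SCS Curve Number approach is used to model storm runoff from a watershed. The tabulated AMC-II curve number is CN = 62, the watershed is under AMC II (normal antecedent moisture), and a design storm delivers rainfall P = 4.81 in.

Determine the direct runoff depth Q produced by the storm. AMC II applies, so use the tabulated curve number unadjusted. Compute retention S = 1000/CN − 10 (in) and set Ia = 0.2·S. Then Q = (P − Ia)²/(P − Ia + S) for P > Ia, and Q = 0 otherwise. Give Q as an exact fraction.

Q = 123454321/93344100 in ≈ 1.323 in

Average conditions: CN = 62 (no AMC adjustment).
S = 1000/62 − 10 = 190/31 in ≈ 6.129 in
Ia = 0.2·(190/31) = 38/31 in ≈ 1.226 in
Excess rainfall: 4.810 − 1.226 = 3.584 in; P > Ia so Q > 0
Q: (11111/3100)² ÷ (30111/3100) = 123454321/93344100 in (≈ 1.323 in)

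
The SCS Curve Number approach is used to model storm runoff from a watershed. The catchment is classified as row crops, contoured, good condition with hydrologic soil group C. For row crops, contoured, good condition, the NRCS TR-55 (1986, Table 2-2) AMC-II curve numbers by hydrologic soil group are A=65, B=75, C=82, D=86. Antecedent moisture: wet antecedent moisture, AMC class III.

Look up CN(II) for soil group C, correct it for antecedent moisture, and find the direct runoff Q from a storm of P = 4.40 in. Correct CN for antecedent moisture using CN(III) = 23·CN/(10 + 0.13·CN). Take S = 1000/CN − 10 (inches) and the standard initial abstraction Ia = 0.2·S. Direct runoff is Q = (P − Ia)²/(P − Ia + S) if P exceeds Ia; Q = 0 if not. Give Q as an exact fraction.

Q = 196931858/57395695 in ≈ 3.431 in

NRCS table: row crops, contoured, good condition, soil group C → CN(II) = 82
Adjust CN=82 to AMC III: 23·82/(10 + 0.13·82) → 1886 ÷ (1033/50) = 94300/1033 ≈ 91.288
Retention S: 1000/CN − 10 with CN=91.288 → S = 900/943 ≈ 0.954 in
Ia = 0.2S: 0.2·0.954 = 0.191 in (exactly 180/943)
P − Ia = 4.400 − 0.191 = 19846/4715 ≈ 4.209 in (> 0, runoff occurs)
Runoff Q = (P−Ia)²/(P−Ia+S) = (4.209)²/(4.209+0.954) = 196931858/57395695 ≈ 3.431 in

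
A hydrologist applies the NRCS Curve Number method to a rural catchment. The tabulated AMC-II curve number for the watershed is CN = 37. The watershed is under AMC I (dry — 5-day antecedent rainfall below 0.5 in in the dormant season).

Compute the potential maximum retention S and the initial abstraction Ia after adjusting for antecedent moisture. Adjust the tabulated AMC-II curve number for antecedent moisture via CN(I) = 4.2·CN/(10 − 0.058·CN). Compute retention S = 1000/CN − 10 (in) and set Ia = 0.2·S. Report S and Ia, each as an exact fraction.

Adjust CN=37 to AMC I: 4.2·37/(10 − 0.058·37) → (777/5) ÷ (3927/500) = 3700/187 ≈ 19.786
S = 1000/(3700/187) − 10 = 1500/37 in ≈ 40.541 in
Initial abstraction Ia = S/5 = (1500/37)/5 = 300/37 ≈ 8.108 in

S = 1500/37 in ≈ 40.541 in; Ia = 300/37 in ≈ 8.108 in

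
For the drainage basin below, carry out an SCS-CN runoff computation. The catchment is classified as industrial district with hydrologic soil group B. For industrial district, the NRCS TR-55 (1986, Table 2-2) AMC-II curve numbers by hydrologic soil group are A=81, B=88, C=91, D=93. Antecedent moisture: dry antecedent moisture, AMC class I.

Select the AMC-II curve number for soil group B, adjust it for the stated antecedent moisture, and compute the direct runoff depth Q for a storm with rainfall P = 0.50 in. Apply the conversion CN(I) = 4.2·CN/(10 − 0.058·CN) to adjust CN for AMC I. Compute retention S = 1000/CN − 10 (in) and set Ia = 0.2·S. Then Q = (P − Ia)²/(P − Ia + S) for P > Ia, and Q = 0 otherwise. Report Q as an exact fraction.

Q = 0 in ≈ 0.000 in

NRCS table: industrial district, soil group B → CN(II) = 88
CN(I) from CN(II)=88: (4.2·88)/(10 − 0.058·88) = 3850/51 ≈ 75.490
Retention S: 1000/CN − 10 with CN=75.490 → S = 250/77 ≈ 3.247 in
Ia = 0.2·(250/77) = 50/77 in ≈ 0.649 in
P = 0.500 ≤ Ia = 0.649 in: entire storm abstracted, Q = 0.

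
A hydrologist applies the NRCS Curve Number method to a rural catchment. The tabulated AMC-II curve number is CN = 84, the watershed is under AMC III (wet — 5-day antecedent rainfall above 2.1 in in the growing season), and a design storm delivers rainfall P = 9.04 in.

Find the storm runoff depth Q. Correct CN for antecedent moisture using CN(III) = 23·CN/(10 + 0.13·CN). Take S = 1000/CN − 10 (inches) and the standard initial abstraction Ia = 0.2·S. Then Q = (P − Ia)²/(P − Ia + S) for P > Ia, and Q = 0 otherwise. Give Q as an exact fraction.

Q = 5741418482/707341425 in ≈ 8.117 in

CN(III) from CN(II)=84: (23·84)/(10 + 0.13·84) = 48300/523 ≈ 92.352
S = 1000/(48300/523) − 10 = 400/483 in ≈ 0.828 in
Initial abstraction Ia = S/5 = (400/483)/5 = 80/483 ≈ 0.166 in
Since P=9.040 > Ia=0.166: effective rainfall P−Ia = 107158/12075 in
Runoff Q = (P−Ia)²/(P−Ia+S) = (8.874)²/(8.874+0.828) = 5741418482/707341425 ≈ 8.117 in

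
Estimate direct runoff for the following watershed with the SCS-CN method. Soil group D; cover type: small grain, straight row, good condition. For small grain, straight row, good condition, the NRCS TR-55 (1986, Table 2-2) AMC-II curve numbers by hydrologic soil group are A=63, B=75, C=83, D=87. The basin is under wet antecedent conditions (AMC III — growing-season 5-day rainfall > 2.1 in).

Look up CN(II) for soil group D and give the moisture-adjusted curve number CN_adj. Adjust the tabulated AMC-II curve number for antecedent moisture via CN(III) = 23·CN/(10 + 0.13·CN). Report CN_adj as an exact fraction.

CN_adj = 200100/2131 ≈ 93.900

NRCS table: small grain, straight row, good condition, soil group D → CN(II) = 87
Wet (AMC III): CN(III) = 23·87/(10 + 0.13·87) = 2001/(2131/100) = 200100/2131 ≈ 93.900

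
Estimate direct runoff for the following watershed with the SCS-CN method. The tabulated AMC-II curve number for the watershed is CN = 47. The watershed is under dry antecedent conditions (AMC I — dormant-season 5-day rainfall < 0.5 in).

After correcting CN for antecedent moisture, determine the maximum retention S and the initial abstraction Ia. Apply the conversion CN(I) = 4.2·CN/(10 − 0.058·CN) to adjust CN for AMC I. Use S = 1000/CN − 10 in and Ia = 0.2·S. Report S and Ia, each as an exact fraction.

Adjust CN=47 to AMC I: 4.2·47/(10 − 0.058·47) → (987/5) ÷ (3637/500) = 98700/3637 ≈ 27.138
S = 1000/(98700/3637) − 10 = 26500/987 in ≈ 26.849 in
Ia = 0.2·(26500/987) = 5300/987 in ≈ 5.370 in

S = 26500/987 in ≈ 26.849 in; Ia = 5300/987 in ≈ 5.370 in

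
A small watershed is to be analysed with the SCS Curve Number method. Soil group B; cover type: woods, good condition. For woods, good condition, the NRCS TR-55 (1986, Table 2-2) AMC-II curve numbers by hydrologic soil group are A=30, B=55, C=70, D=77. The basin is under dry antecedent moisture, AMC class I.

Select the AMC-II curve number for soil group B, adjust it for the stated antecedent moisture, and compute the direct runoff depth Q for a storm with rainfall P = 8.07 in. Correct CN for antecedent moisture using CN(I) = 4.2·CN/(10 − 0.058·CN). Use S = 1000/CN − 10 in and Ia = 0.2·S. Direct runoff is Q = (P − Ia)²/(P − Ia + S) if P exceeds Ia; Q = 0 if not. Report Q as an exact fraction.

NRCS table: woods, good condition, soil group B → CN(II) = 55
Dry (AMC I): CN(I) = 4.2·55/(10 − 0.058·55) = 231/(681/100) = 7700/227 ≈ 33.921
Max retention: S = 1000/(7700/227) − 10 = 1500/77 in (≈ 19.481 in)
Ia = 0.2S: 0.2·19.481 = 3.896 in (exactly 300/77)
Excess rainfall: 8.070 − 3.896 = 4.174 in; P > Ia so Q > 0
Q: (32139/7700)² ÷ (182139/7700) = 344305107/467490100 in (≈ 0.736 in)

Q = 344305107/467490100 in ≈ 0.736 in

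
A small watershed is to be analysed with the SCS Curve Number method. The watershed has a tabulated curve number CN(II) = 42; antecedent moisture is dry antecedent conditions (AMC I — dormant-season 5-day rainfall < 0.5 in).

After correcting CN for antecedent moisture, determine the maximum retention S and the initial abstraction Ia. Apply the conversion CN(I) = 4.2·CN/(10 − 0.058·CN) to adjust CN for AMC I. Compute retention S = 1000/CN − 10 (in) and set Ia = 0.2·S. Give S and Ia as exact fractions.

S = 14500/441 in ≈ 32.880 in; Ia = 2900/441 in ≈ 6.576 in

CN(I) from CN(II)=42: (4.2·42)/(10 − 0.058·42) = 44100/1891 ≈ 23.321
Retention S: 1000/CN − 10 with CN=23.321 → S = 14500/441 ≈ 32.880 in
Ia = 0.2S: 0.2·32.880 = 6.576 in (exactly 2900/441)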